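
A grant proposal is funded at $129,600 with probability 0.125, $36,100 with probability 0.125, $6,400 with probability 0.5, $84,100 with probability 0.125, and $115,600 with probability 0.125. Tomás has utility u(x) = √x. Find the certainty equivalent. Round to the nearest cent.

E[u] = 0.125·√129600 + 0.125·√36100 + 0.5·√6400 + 0.125·√84100 + 0.125·√115600 = 0.125·360 + 0.125·190 + 0.5·80 + 0.125·290 + 0.125·340 = 187.5
CE = (187.5)² = 35156.25

$35,156.25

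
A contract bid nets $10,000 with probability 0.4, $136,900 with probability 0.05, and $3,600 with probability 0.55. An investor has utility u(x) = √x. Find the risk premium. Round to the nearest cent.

E[u] = 0.4·√10000 + 0.05·√136900 + 0.55·√3600 = 0.4·100 + 0.05·370 + 0.55·60 = 91.5
CE = (91.5)² = 8372.25
Risk premium = EV − CE = 12825 − 8372.25 = 4452.75

$4,452.75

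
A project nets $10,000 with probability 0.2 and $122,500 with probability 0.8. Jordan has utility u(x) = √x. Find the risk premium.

$10,000

E[u] = 0.2·√10000 + 0.8·√122500 = 0.2·100 + 0.8·350 = 300
CE = (300)² = 90000
Risk premium = EV − CE = 100000 − 90000 = 10000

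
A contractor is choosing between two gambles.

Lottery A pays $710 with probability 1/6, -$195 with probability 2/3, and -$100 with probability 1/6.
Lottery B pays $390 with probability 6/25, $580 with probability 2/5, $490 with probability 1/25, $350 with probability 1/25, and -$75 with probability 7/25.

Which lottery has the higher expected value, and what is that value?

Lottery A = 1/6 × 710 + 2/3 × (-195) + 1/6 × (-100) = 118.3333 − 130 − 16.6667 = -28.3333
Lottery B = 6/25 × 390 + 2/5 × 580 + 1/25 × 490 + 1/25 × 350 + 7/25 × (-75) = 93.6 + 232 + 19.6 + 14 − 21 = 338.2

Lottery B ($338.20)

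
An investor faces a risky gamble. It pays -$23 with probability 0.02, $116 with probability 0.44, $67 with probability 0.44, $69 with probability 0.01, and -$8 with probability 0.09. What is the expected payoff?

$80.03

EV = 0.02 × (-23) + 0.44 × 116 + 0.44 × 67 + 0.01 × 69 + 0.09 × (-8) = -0.46 + 51.04 + 29.48 + 0.69 − 0.72 = 80.03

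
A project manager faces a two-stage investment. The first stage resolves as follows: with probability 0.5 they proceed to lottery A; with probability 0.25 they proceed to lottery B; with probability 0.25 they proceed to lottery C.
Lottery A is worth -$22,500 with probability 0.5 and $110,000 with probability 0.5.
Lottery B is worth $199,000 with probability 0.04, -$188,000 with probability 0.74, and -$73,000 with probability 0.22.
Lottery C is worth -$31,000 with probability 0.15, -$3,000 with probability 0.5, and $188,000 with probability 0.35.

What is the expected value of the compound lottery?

-$17.50

EV(A) = 0.5 × (-22500) + 0.5 × 110000 = -11250 + 55000 = 43750
EV(B) = 0.04 × 199000 + 0.74 × (-188000) + 0.22 × (-73000) = 7960 − 139120 − 16060 = -147220
EV(C) = 0.15 × (-31000) + 0.5 × (-3000) + 0.35 × 188000 = -4650 − 1500 + 65800 = 59650
Overall = 0.5 × 43750 + 0.25 × (-147220) + 0.25 × 59650 = 21875 − 36805 + 14912.5 = -17.5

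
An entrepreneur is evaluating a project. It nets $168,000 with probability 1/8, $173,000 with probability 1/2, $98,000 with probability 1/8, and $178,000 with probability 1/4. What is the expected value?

$164,250

EV = 1/8 × 168000 + 1/2 × 173000 + 1/8 × 98000 + 1/4 × 178000 = 21000 + 86500 + 12250 + 44500 = 164250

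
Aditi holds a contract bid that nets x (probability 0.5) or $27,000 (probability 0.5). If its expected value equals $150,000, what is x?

0.5·x + 0.5·27000 = 150000
0.5·x = 150000 − 13500 = 136500
x = 136500 / 0.5 = 273000

x = $273,000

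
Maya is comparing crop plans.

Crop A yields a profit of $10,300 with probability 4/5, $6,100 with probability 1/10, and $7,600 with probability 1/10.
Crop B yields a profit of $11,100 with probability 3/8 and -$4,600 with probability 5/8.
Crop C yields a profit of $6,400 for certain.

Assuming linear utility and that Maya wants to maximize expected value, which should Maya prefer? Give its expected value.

Crop A ($9,610)

Crop A = 4/5 × 10300 + 1/10 × 6100 + 1/10 × 7600 = 8240 + 610 + 760 = 9610
Crop B = 3/8 × 11100 + 5/8 × (-4600) = 4162.5 − 2875 = 1287.5
Crop C: 6400 (certain)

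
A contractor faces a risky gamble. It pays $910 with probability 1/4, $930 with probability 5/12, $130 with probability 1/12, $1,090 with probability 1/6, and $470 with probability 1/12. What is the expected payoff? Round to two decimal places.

EV = 1/4 × 910 + 5/12 × 930 + 1/12 × 130 + 1/6 × 1090 + 1/12 × 470 = 227.5 + 387.5 + 10.8333 + 181.6667 + 39.1667 = 846.6667

$846.67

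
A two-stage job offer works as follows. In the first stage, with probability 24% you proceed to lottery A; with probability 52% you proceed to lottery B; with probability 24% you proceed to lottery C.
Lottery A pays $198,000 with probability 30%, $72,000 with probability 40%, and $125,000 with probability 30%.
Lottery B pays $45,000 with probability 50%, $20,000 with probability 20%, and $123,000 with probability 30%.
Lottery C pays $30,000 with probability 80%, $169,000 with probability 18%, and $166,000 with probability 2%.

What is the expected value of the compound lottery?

$76,993.60

EV(A) = 0.3 × 198000 + 0.4 × 72000 + 0.3 × 125000 = 59400 + 28800 + 37500 = 125700
EV(B) = 0.5 × 45000 + 0.2 × 20000 + 0.3 × 123000 = 22500 + 4000 + 36900 = 63400
EV(C) = 0.8 × 30000 + 0.18 × 169000 + 0.02 × 166000 = 24000 + 30420 + 3320 = 57740
Overall = 0.24 × 125700 + 0.52 × 63400 + 0.24 × 57740 = 30168 + 32968 + 13857.6 = 76993.6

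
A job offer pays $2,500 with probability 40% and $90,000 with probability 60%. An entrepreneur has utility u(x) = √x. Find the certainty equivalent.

$40,000

E[u] = 0.4·√2500 + 0.6·√90000 = 0.4·50 + 0.6·300 = 200
CE = (200)² = 40000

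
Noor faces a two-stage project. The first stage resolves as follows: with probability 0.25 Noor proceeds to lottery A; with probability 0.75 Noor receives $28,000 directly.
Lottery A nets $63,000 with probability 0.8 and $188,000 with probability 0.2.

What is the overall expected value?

$43,000

EV(A) = 0.8 × 63000 + 0.2 × 188000 = 50400 + 37600 = 88000
Branch B: 28000 (certain)
Overall = 0.25 × 88000 + 0.75 × 28000 = 22000 + 21000 = 43000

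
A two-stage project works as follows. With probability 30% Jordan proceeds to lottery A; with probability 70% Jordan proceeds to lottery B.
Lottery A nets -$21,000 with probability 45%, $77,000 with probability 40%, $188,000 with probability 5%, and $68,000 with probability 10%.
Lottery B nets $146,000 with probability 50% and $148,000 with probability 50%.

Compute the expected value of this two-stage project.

EV(A) = 0.45 × (-21000) + 0.4 × 77000 + 0.05 × 188000 + 0.1 × 68000 = -9450 + 30800 + 9400 + 6800 = 37550
EV(B) = 0.5 × 146000 + 0.5 × 148000 = 73000 + 74000 = 147000
Overall = 0.3 × 37550 + 0.7 × 147000 = 11265 + 102900 = 114165

$114,165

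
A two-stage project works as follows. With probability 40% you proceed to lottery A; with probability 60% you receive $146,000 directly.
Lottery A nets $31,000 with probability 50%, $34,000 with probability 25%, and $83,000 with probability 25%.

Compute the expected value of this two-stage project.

$105,500

EV(A) = 0.5 × 31000 + 0.25 × 34000 + 0.25 × 83000 = 15500 + 8500 + 20750 = 44750
Branch B: 146000 (certain)
Overall = 0.4 × 44750 + 0.6 × 146000 = 17900 + 87600 = 105500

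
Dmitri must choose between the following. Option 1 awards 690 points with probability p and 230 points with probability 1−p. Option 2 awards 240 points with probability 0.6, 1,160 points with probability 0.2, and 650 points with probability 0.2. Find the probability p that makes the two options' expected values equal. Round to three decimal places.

p = 0.600

EV(Option 2) = 0.6 × 240 + 0.2 × 1160 + 0.2 × 650 = 144 + 232 + 130 = 506
p·690 + (1−p)·230 = 506
460p + 230 = 506
p = (506 − 230) / 460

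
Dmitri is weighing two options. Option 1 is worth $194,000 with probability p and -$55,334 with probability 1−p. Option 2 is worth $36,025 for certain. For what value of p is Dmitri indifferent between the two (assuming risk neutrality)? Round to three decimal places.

p = 0.366

p·194000 + (1−p)·(-55334) = 36025
249334p − 55334 = 36025
p = (36025 + 55334) / 249334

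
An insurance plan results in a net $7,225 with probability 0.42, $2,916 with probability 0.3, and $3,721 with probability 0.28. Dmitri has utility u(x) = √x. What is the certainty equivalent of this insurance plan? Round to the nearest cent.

E[u] = 0.42·√7225 + 0.3·√2916 + 0.28·√3721 = 0.42·85 + 0.3·54 + 0.28·61 = 68.98
CE = (68.98)² = 4758.2404

$4,758.24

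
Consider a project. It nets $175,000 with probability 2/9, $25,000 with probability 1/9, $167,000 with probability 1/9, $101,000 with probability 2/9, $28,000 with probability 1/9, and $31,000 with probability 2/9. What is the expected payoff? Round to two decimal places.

$92,666.67

EV = 2/9 × 175000 + 1/9 × 25000 + 1/9 × 167000 + 2/9 × 101000 + 1/9 × 28000 + 2/9 × 31000 = 38888.8889 + 2777.7778 + 18555.5556 + 22444.4444 + 3111.1111 + 6888.8889 = 92666.6667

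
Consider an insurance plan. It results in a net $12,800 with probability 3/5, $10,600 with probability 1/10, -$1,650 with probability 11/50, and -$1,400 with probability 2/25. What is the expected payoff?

$8,265

EV = 3/5 × 12800 + 1/10 × 10600 + 11/50 × (-1650) + 2/25 × (-1400) = 7680 + 1060 − 363 − 112 = 8265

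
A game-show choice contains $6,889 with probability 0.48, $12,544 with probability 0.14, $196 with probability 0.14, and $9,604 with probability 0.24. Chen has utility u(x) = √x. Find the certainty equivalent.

E[u] = 0.48·√6889 + 0.14·√12544 + 0.14·√196 + 0.24·√9604 = 0.48·83 + 0.14·112 + 0.14·14 + 0.24·98 = 81
CE = (81)² = 6561

$6,561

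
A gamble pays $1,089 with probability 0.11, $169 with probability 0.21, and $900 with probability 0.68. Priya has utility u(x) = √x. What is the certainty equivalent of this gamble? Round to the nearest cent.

E[u] = 0.11·√1089 + 0.21·√169 + 0.68·√900 = 0.11·33 + 0.21·13 + 0.68·30 = 26.76
CE = (26.76)² = 716.0976

$716.10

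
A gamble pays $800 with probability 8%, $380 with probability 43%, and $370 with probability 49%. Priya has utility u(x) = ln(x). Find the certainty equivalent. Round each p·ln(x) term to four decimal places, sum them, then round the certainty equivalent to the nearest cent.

E[u] = 0.08·ln(800) + 0.43·ln(380) + 0.49·ln(370) = 0.5348 + 2.5543 + 2.8976 = 5.9867
CE = e^5.9867 ≈ 398.10

$398.10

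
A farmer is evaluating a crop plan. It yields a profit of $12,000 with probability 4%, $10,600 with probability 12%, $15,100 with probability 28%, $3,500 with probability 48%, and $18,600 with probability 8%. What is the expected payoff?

$9,148

EV = 0.04 × 12000 + 0.12 × 10600 + 0.28 × 15100 + 0.48 × 3500 + 0.08 × 18600 = 480 + 1272 + 4228 + 1680 + 1488 = 9148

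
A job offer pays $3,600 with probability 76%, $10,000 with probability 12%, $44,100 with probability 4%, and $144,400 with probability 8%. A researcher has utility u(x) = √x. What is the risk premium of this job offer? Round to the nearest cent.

E[u] = 0.76·√3600 + 0.12·√10000 + 0.04·√44100 + 0.08·√144400 = 0.76·60 + 0.12·100 + 0.04·210 + 0.08·380 = 96.4
CE = (96.4)² = 9292.96
Risk premium = EV − CE = 17252 − 9292.96 = 7959.04

$7,959.04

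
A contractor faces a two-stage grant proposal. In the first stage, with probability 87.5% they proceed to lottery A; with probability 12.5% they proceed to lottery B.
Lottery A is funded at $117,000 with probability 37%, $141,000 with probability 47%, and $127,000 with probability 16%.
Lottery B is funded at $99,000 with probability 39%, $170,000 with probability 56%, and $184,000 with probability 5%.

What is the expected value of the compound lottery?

EV(A) = 0.37 × 117000 + 0.47 × 141000 + 0.16 × 127000 = 43290 + 66270 + 20320 = 129880
EV(B) = 0.39 × 99000 + 0.56 × 170000 + 0.05 × 184000 = 38610 + 95200 + 9200 = 143010
Overall = 0.875 × 129880 + 0.125 × 143010 = 113645 + 17876.25 = 131521.25

$131,521.25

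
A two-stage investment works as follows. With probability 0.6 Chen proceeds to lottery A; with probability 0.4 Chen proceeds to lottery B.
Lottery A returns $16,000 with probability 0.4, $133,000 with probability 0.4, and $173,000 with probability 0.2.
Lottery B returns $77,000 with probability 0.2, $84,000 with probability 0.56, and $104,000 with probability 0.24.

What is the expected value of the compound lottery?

$91,480

EV(A) = 0.4 × 16000 + 0.4 × 133000 + 0.2 × 173000 = 6400 + 53200 + 34600 = 94200
EV(B) = 0.2 × 77000 + 0.56 × 84000 + 0.24 × 104000 = 15400 + 47040 + 24960 = 87400
Overall = 0.6 × 94200 + 0.4 × 87400 = 56520 + 34960 = 91480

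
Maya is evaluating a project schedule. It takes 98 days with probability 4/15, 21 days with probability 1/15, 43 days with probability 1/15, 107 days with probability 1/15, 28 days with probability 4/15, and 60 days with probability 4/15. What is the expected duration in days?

61 days

EV = 4/15 × 98 + 1/15 × 21 + 1/15 × 43 + 1/15 × 107 + 4/15 × 28 + 4/15 × 60 = 26.1333 + 1.4 + 2.8667 + 7.1333 + 7.4667 + 16 = 61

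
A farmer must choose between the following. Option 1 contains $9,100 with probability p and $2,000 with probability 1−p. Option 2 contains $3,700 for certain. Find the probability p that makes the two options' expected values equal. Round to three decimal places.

p·9100 + (1−p)·2000 = 3700
7100p + 2000 = 3700
p = (3700 − 2000) / 7100

p = 0.239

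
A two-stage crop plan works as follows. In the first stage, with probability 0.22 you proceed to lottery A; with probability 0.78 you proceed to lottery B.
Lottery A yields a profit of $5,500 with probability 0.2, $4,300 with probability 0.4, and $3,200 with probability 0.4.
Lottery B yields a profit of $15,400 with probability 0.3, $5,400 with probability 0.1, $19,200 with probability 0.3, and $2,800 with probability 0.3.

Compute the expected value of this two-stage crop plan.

EV(A) = 0.2 × 5500 + 0.4 × 4300 + 0.4 × 3200 = 1100 + 1720 + 1280 = 4100
EV(B) = 0.3 × 15400 + 0.1 × 5400 + 0.3 × 19200 + 0.3 × 2800 = 4620 + 540 + 5760 + 840 = 11760
Overall = 0.22 × 4100 + 0.78 × 11760 = 902 + 9172.8 = 10074.8

$10,074.80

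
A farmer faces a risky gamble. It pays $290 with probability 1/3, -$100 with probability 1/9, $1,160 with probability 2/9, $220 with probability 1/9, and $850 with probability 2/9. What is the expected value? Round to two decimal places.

EV = 1/3 × 290 + 1/9 × (-100) + 2/9 × 1160 + 1/9 × 220 + 2/9 × 850 = 96.6667 − 11.1111 + 257.7778 + 24.4444 + 188.8889 = 556.6667

$556.67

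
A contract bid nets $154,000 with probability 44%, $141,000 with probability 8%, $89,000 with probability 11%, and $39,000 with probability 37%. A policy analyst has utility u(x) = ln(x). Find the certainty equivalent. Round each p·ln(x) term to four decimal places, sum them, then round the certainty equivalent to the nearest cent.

$86,612.55

E[u] = 0.44·ln(154000) + 0.08·ln(141000) + 0.11·ln(89000) + 0.37·ln(39000) = 5.2557 + 0.9485 + 1.2536 + 3.9114 = 11.3692
CE = e^11.3692 ≈ 86612.55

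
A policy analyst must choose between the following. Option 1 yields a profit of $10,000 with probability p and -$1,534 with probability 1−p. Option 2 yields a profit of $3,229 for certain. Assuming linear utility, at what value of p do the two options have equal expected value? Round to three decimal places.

p·10000 + (1−p)·(-1534) = 3229
11534p − 1534 = 3229
p = (3229 + 1534) / 11534

p = 0.413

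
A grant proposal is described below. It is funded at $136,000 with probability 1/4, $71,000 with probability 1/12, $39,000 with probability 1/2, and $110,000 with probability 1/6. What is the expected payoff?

EV = 1/4 × 136000 + 1/12 × 71000 + 1/2 × 39000 + 1/6 × 110000 = 34000 + 5916.6667 + 19500 + 18333.3333 = 77750

$77,750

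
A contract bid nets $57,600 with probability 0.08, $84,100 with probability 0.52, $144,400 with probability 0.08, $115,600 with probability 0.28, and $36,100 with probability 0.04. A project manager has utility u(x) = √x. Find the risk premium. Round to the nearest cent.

$1,773.76

E[u] = 0.08·√57600 + 0.52·√84100 + 0.08·√144400 + 0.28·√115600 + 0.04·√36100 = 0.08·240 + 0.52·290 + 0.08·380 + 0.28·340 + 0.04·190 = 303.2
CE = (303.2)² = 91930.24
Risk premium = EV − CE = 93704 − 91930.24 = 1773.76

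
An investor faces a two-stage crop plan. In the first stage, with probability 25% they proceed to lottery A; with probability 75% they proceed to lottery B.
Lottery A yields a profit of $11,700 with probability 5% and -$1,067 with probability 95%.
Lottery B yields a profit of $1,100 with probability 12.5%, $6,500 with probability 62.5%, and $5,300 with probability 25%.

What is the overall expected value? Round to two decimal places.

EV(A) = 0.05 × 11700 + 0.95 × (-1067) = 585 − 1013.65 = -428.65
EV(B) = 0.125 × 1100 + 0.625 × 6500 + 0.25 × 5300 = 137.5 + 4062.5 + 1325 = 5525
Overall = 0.25 × (-428.65) + 0.75 × 5525 = -107.1625 + 4143.75 = 4036.5875

$4,036.59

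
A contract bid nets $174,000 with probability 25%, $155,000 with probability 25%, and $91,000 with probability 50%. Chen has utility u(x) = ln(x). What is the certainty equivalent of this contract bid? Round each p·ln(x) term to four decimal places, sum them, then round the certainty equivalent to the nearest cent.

E[u] = 0.25·ln(174000) + 0.25·ln(155000) + 0.5·ln(91000) = 3.0167 + 2.9878 + 5.7093 = 11.7138
CE = e^11.7138 ≈ 122247.14

$122,247.14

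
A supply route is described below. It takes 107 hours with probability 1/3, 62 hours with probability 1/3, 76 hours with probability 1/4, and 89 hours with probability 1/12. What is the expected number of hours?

EV = 1/3 × 107 + 1/3 × 62 + 1/4 × 76 + 1/12 × 89 = 35.6667 + 20.6667 + 19 + 7.4167 = 82.75

82.75 hours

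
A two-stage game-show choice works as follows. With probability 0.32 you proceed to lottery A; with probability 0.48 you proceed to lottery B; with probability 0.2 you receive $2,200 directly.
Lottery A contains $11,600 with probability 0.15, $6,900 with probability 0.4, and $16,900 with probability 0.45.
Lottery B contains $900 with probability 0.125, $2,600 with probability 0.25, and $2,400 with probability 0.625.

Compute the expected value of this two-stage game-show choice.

EV(A) = 0.15 × 11600 + 0.4 × 6900 + 0.45 × 16900 = 1740 + 2760 + 7605 = 12105
EV(B) = 0.125 × 900 + 0.25 × 2600 + 0.625 × 2400 = 112.5 + 650 + 1500 = 2262.5
Branch C: 2200 (certain)
Overall = 0.32 × 12105 + 0.48 × 2262.5 + 0.2 × 2200 = 3873.6 + 1086 + 440 = 5399.6

$5,399.60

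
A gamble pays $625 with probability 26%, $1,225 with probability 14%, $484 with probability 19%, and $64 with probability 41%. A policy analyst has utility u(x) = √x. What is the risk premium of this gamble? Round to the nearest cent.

E[u] = 0.26·√625 + 0.14·√1225 + 0.19·√484 + 0.41·√64 = 0.26·25 + 0.14·35 + 0.19·22 + 0.41·8 = 18.86
CE = (18.86)² = 355.6996
Risk premium = EV − CE = 452.2 − 355.6996 = 96.5004

$96.50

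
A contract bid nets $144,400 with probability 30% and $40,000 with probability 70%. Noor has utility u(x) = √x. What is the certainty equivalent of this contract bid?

$64,516

E[u] = 0.3·√144400 + 0.7·√40000 = 0.3·380 + 0.7·200 = 254
CE = (254)² = 64516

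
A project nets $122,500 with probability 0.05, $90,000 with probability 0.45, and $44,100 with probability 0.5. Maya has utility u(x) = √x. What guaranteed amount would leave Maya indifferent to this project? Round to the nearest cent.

E[u] = 0.05·√122500 + 0.45·√90000 + 0.5·√44100 = 0.05·350 + 0.45·300 + 0.5·210 = 257.5
CE = (257.5)² = 66306.25

$66,306.25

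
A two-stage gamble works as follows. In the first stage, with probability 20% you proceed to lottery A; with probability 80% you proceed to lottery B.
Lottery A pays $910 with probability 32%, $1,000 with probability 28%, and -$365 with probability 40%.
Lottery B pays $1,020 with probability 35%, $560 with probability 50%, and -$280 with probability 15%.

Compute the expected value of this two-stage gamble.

EV(A) = 0.32 × 910 + 0.28 × 1000 + 0.4 × (-365) = 291.2 + 280 − 146 = 425.2
EV(B) = 0.35 × 1020 + 0.5 × 560 + 0.15 × (-280) = 357 + 280 − 42 = 595
Overall = 0.2 × 425.2 + 0.8 × 595 = 85.04 + 476 = 561.04

$561.04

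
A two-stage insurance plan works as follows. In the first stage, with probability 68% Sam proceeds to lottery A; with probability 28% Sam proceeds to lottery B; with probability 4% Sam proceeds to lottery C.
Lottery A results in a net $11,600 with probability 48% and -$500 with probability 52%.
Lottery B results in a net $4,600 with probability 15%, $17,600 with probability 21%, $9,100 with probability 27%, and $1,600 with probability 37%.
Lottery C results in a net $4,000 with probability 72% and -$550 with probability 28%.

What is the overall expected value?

$5,800.28

EV(A) = 0.48 × 11600 + 0.52 × (-500) = 5568 − 260 = 5308
EV(B) = 0.15 × 4600 + 0.21 × 17600 + 0.27 × 9100 + 0.37 × 1600 = 690 + 3696 + 2457 + 592 = 7435
EV(C) = 0.72 × 4000 + 0.28 × (-550) = 2880 − 154 = 2726
Overall = 0.68 × 5308 + 0.28 × 7435 + 0.04 × 2726 = 3609.44 + 2081.8 + 109.04 = 5800.28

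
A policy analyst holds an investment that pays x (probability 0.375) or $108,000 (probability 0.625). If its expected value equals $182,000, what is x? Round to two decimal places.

x = $305,333.33

0.375·x + 0.625·108000 = 182000
0.375·x = 182000 − 67500 = 114500
x = 114500 / 0.375 = 305333.3333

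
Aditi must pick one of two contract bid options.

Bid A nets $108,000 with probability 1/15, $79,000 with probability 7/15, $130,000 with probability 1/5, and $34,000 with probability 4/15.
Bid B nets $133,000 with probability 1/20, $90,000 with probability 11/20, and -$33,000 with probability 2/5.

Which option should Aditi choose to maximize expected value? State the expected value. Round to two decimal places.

Bid A ($79,133.33)

Bid A = 1/15 × 108000 + 7/15 × 79000 + 1/5 × 130000 + 4/15 × 34000 = 7200 + 36866.6667 + 26000 + 9066.6667 = 79133.3333
Bid B = 1/20 × 133000 + 11/20 × 90000 + 2/5 × (-33000) = 6650 + 49500 − 13200 = 42950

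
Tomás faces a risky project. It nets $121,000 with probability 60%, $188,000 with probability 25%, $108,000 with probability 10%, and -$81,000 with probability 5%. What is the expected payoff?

$126,350

EV = 0.6 × 121000 + 0.25 × 188000 + 0.1 × 108000 + 0.05 × (-81000) = 72600 + 47000 + 10800 − 4050 = 126350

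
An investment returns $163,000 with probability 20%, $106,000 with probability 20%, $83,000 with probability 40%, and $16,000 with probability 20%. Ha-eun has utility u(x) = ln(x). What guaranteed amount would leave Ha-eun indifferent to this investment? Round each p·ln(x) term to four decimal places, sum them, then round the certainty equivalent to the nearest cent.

$71,768.43

E[u] = 0.2·ln(163000) + 0.2·ln(106000) + 0.4·ln(83000) + 0.2·ln(16000) = 2.4003 + 2.3142 + 4.5306 + 1.9361 = 11.1812
CE = e^11.1812 ≈ 71768.43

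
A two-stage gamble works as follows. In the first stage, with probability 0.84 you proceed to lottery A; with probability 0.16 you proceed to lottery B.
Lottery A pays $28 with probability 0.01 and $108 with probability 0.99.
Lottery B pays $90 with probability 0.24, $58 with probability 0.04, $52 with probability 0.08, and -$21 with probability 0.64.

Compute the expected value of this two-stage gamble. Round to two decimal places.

$92.39

EV(A) = 0.01 × 28 + 0.99 × 108 = 0.28 + 106.92 = 107.2
EV(B) = 0.24 × 90 + 0.04 × 58 + 0.08 × 52 + 0.64 × (-21) = 21.6 + 2.32 + 4.16 − 13.44 = 14.64
Overall = 0.84 × 107.2 + 0.16 × 14.64 = 90.048 + 2.3424 = 92.3904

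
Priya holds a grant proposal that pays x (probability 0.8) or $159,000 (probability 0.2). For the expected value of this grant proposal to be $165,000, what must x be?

x = $166,500

0.8·x + 0.2·159000 = 165000
0.8·x = 165000 − 31800 = 133200
x = 133200 / 0.8 = 166500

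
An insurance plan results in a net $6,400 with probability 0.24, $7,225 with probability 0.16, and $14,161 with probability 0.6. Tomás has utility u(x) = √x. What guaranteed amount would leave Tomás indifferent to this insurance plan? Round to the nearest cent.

$10,857.64

E[u] = 0.24·√6400 + 0.16·√7225 + 0.6·√14161 = 0.24·80 + 0.16·85 + 0.6·119 = 104.2
CE = (104.2)² = 10857.64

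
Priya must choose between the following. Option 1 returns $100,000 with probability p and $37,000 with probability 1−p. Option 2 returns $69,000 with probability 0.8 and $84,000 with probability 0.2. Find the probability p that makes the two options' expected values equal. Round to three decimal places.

EV(Option 2) = 0.8 × 69000 + 0.2 × 84000 = 55200 + 16800 = 72000
p·100000 + (1−p)·37000 = 72000
63000p + 37000 = 72000
p = (72000 − 37000) / 63000

p = 0.556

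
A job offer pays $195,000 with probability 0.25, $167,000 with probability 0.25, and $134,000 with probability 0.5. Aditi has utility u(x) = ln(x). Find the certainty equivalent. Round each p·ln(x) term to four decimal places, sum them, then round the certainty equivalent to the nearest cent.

E[u] = 0.25·ln(195000) + 0.25·ln(167000) + 0.5·ln(134000) = 3.0452 + 3.0064 + 5.9028 = 11.9544
CE = e^11.9544 ≈ 155499.84

$155,499.84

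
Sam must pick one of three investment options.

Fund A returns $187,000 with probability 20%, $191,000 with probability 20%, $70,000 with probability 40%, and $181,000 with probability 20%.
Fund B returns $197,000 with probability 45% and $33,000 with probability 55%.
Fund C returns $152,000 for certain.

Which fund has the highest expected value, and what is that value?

Fund A = 0.2 × 187000 + 0.2 × 191000 + 0.4 × 70000 + 0.2 × 181000 = 37400 + 38200 + 28000 + 36200 = 139800
Fund B = 0.45 × 197000 + 0.55 × 33000 = 88650 + 18150 = 106800
Fund C: 152000 (certain)

Fund C ($152,000)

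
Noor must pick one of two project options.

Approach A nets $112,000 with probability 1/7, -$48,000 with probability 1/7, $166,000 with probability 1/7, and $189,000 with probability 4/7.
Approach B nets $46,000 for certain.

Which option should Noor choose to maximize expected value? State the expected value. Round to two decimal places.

Approach A = 1/7 × 112000 + 1/7 × (-48000) + 1/7 × 166000 + 4/7 × 189000 = 16000 − 6857.1429 + 23714.2857 + 108000 = 140857.1429
Approach B: 46000 (certain)

Approach A ($140,857.14)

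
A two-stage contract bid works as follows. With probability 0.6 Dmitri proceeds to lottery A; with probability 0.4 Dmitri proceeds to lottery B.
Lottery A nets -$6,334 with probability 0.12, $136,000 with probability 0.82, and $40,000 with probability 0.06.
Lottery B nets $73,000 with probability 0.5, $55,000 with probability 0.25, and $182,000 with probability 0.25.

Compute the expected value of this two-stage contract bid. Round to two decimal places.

$106,195.95

EV(A) = 0.12 × (-6334) + 0.82 × 136000 + 0.06 × 40000 = -760.08 + 111520 + 2400 = 113159.92
EV(B) = 0.5 × 73000 + 0.25 × 55000 + 0.25 × 182000 = 36500 + 13750 + 45500 = 95750
Overall = 0.6 × 113159.92 + 0.4 × 95750 = 67895.952 + 38300 = 106195.952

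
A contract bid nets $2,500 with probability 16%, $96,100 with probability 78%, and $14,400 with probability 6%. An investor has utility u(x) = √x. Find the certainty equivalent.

E[u] = 0.16·√2500 + 0.78·√96100 + 0.06·√14400 = 0.16·50 + 0.78·310 + 0.06·120 = 257
CE = (257)² = 66049

$66,049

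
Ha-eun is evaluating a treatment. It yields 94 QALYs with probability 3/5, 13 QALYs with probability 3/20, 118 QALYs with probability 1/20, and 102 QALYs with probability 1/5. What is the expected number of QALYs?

84.65 QALYs

EV = 3/5 × 94 + 3/20 × 13 + 1/20 × 118 + 1/5 × 102 = 56.4 + 1.95 + 5.9 + 20.4 = 84.65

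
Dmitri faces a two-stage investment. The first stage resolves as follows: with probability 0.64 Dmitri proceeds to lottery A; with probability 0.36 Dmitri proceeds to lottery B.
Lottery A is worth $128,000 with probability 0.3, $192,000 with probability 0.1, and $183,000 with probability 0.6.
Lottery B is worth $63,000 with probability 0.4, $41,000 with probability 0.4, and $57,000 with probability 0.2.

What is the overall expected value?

EV(A) = 0.3 × 128000 + 0.1 × 192000 + 0.6 × 183000 = 38400 + 19200 + 109800 = 167400
EV(B) = 0.4 × 63000 + 0.4 × 41000 + 0.2 × 57000 = 25200 + 16400 + 11400 = 53000
Overall = 0.64 × 167400 + 0.36 × 53000 = 107136 + 19080 = 126216

$126,216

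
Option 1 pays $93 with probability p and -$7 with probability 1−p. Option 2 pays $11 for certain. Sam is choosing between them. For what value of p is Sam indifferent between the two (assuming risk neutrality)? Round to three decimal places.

p = 0.180

p·93 + (1−p)·(-7) = 11
100p − 7 = 11
p = (11 + 7) / 100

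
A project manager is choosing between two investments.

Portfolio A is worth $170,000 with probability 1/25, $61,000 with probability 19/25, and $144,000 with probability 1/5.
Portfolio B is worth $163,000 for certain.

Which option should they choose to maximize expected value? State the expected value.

Portfolio A = 1/25 × 170000 + 19/25 × 61000 + 1/5 × 144000 = 6800 + 46360 + 28800 = 81960
Portfolio B: 163000 (certain)

Portfolio B ($163,000)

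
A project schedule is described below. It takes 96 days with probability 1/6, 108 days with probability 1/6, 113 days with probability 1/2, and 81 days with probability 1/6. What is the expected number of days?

104 days

EV = 1/6 × 96 + 1/6 × 108 + 1/2 × 113 + 1/6 × 81 = 16 + 18 + 56.5 + 13.5 = 104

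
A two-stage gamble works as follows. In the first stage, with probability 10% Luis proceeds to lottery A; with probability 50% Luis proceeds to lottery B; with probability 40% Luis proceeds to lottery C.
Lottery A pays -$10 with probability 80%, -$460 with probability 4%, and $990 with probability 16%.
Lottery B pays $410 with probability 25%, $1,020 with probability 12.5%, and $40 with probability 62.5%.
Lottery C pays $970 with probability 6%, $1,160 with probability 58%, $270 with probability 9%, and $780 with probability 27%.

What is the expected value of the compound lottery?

$527.06

EV(A) = 0.8 × (-10) + 0.04 × (-460) + 0.16 × 990 = -8 − 18.4 + 158.4 = 132
EV(B) = 0.25 × 410 + 0.125 × 1020 + 0.625 × 40 = 102.5 + 127.5 + 25 = 255
EV(C) = 0.06 × 970 + 0.58 × 1160 + 0.09 × 270 + 0.27 × 780 = 58.2 + 672.8 + 24.3 + 210.6 = 965.9
Overall = 0.1 × 132 + 0.5 × 255 + 0.4 × 965.9 = 13.2 + 127.5 + 386.36 = 527.06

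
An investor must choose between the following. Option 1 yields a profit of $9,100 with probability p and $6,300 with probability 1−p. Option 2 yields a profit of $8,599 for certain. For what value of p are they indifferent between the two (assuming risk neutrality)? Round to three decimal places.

p = 0.821

p·9100 + (1−p)·6300 = 8599
2800p + 6300 = 8599
p = (8599 − 6300) / 2800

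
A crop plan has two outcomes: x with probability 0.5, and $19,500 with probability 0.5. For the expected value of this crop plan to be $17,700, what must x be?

0.5·x + 0.5·19500 = 17700
0.5·x = 17700 − 9750 = 7950
x = 7950 / 0.5 = 15900

x = $15,900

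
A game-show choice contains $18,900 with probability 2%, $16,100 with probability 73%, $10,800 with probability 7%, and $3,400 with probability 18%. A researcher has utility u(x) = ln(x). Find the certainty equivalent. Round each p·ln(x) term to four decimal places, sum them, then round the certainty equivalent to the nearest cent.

E[u] = 0.02·ln(18900) + 0.73·ln(16100) + 0.07·ln(10800) + 0.18·ln(3400) = 0.1969 + 7.0712 + 0.6501 + 1.4637 = 9.3819
CE = e^9.3819 ≈ 11871.55

$11,871.55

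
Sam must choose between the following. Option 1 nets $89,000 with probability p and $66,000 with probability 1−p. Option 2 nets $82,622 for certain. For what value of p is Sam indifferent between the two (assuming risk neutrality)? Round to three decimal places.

p = 0.723

p·89000 + (1−p)·66000 = 82622
23000p + 66000 = 82622
p = (82622 − 66000) / 23000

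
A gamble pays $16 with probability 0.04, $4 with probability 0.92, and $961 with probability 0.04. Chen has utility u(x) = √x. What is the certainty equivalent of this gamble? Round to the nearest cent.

$10.50

E[u] = 0.04·√16 + 0.92·√4 + 0.04·√961 = 0.04·4 + 0.92·2 + 0.04·31 = 3.24
CE = (3.24)² = 10.4976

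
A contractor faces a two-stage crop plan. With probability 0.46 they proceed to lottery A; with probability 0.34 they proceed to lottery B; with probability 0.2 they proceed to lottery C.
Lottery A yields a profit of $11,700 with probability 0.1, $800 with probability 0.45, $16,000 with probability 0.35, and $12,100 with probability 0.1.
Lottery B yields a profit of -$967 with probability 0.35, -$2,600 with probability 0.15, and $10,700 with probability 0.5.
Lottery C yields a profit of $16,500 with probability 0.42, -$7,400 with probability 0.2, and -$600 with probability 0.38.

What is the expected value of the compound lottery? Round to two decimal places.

EV(A) = 0.1 × 11700 + 0.45 × 800 + 0.35 × 16000 + 0.1 × 12100 = 1170 + 360 + 5600 + 1210 = 8340
EV(B) = 0.35 × (-967) + 0.15 × (-2600) + 0.5 × 10700 = -338.45 − 390 + 5350 = 4621.55
EV(C) = 0.42 × 16500 + 0.2 × (-7400) + 0.38 × (-600) = 6930 − 1480 − 228 = 5222
Overall = 0.46 × 8340 + 0.34 × 4621.55 + 0.2 × 5222 = 3836.4 + 1571.327 + 1044.4 = 6452.127

$6,452.13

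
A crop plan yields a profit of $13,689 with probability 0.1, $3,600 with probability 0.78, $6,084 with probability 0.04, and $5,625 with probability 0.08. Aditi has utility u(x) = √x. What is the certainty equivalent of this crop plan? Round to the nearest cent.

E[u] = 0.1·√13689 + 0.78·√3600 + 0.04·√6084 + 0.08·√5625 = 0.1·117 + 0.78·60 + 0.04·78 + 0.08·75 = 67.62
CE = (67.62)² = 4572.4644

$4,572.46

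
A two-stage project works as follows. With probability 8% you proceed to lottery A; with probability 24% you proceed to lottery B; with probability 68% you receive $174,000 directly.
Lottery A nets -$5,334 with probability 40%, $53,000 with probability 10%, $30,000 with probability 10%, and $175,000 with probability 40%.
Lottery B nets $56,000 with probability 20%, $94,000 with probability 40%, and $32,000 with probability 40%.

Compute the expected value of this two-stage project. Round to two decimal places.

EV(A) = 0.4 × (-5334) + 0.1 × 53000 + 0.1 × 30000 + 0.4 × 175000 = -2133.6 + 5300 + 3000 + 70000 = 76166.4
EV(B) = 0.2 × 56000 + 0.4 × 94000 + 0.4 × 32000 = 11200 + 37600 + 12800 = 61600
Branch C: 174000 (certain)
Overall = 0.08 × 76166.4 + 0.24 × 61600 + 0.68 × 174000 = 6093.312 + 14784 + 118320 = 139197.312

$139,197.31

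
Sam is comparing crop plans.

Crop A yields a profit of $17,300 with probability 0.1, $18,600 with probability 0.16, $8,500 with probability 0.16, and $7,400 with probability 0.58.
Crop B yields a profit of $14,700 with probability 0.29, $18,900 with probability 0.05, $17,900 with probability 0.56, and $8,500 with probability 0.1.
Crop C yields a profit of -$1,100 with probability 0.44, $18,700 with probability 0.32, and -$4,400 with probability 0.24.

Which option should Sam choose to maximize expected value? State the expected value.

Crop A = 0.1 × 17300 + 0.16 × 18600 + 0.16 × 8500 + 0.58 × 7400 = 1730 + 2976 + 1360 + 4292 = 10358
Crop B = 0.29 × 14700 + 0.05 × 18900 + 0.56 × 17900 + 0.1 × 8500 = 4263 + 945 + 10024 + 850 = 16082
Crop C = 0.44 × (-1100) + 0.32 × 18700 + 0.24 × (-4400) = -484 + 5984 − 1056 = 4444

Crop B ($16,082)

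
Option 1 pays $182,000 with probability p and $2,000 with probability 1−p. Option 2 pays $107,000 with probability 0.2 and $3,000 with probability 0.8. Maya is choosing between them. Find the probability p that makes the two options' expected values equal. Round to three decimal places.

p = 0.121

EV(Option 2) = 0.2 × 107000 + 0.8 × 3000 = 21400 + 2400 = 23800
p·182000 + (1−p)·2000 = 23800
180000p + 2000 = 23800
p = (23800 − 2000) / 180000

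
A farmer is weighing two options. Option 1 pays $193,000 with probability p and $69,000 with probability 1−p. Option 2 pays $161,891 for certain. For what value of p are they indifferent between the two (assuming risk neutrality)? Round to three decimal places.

p = 0.749

p·193000 + (1−p)·69000 = 161891
124000p + 69000 = 161891
p = (161891 − 69000) / 124000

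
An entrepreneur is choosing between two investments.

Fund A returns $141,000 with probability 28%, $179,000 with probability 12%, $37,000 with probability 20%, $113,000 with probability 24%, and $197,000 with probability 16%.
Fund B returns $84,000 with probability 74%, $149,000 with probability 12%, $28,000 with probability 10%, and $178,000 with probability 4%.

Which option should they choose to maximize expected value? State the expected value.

Fund A = 0.28 × 141000 + 0.12 × 179000 + 0.2 × 37000 + 0.24 × 113000 + 0.16 × 197000 = 39480 + 21480 + 7400 + 27120 + 31520 = 127000
Fund B = 0.74 × 84000 + 0.12 × 149000 + 0.1 × 28000 + 0.04 × 178000 = 62160 + 17880 + 2800 + 7120 = 89960

Fund A ($127,000)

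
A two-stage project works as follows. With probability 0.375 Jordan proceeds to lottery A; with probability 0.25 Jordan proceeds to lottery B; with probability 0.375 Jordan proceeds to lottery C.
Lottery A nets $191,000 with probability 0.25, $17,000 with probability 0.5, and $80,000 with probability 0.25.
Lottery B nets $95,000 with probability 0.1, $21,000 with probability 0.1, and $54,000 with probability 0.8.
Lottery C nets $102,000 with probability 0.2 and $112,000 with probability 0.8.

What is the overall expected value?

EV(A) = 0.25 × 191000 + 0.5 × 17000 + 0.25 × 80000 = 47750 + 8500 + 20000 = 76250
EV(B) = 0.1 × 95000 + 0.1 × 21000 + 0.8 × 54000 = 9500 + 2100 + 43200 = 54800
EV(C) = 0.2 × 102000 + 0.8 × 112000 = 20400 + 89600 = 110000
Overall = 0.375 × 76250 + 0.25 × 54800 + 0.375 × 110000 = 28593.75 + 13700 + 41250 = 83543.75

$83,543.75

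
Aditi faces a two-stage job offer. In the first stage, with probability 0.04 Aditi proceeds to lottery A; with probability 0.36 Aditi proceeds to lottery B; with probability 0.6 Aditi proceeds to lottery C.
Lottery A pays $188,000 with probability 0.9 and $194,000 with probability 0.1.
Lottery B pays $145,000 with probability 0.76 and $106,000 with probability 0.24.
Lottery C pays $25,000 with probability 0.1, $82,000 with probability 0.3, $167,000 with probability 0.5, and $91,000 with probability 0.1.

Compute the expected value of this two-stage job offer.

EV(A) = 0.9 × 188000 + 0.1 × 194000 = 169200 + 19400 = 188600
EV(B) = 0.76 × 145000 + 0.24 × 106000 = 110200 + 25440 = 135640
EV(C) = 0.1 × 25000 + 0.3 × 82000 + 0.5 × 167000 + 0.1 × 91000 = 2500 + 24600 + 83500 + 9100 = 119700
Overall = 0.04 × 188600 + 0.36 × 135640 + 0.6 × 119700 = 7544 + 48830.4 + 71820 = 128194.4

$128,194.40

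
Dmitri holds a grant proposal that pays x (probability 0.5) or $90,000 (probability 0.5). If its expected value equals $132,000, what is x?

x = $174,000

0.5·x + 0.5·90000 = 132000
0.5·x = 132000 − 45000 = 87000
x = 87000 / 0.5 = 174000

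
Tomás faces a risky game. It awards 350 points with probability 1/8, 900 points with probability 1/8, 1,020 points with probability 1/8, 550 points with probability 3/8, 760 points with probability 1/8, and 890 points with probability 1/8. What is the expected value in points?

696.25 points

EV = 1/8 × 350 + 1/8 × 900 + 1/8 × 1020 + 3/8 × 550 + 1/8 × 760 + 1/8 × 890 = 43.75 + 112.5 + 127.5 + 206.25 + 95 + 111.25 = 696.25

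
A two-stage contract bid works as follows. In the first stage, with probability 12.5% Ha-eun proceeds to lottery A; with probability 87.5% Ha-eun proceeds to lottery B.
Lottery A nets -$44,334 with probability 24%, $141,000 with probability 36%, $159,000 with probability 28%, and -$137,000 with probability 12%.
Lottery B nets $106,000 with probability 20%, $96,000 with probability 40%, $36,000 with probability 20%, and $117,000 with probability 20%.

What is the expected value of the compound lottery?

$87,449.98

EV(A) = 0.24 × (-44334) + 0.36 × 141000 + 0.28 × 159000 + 0.12 × (-137000) = -10640.16 + 50760 + 44520 − 16440 = 68199.84
EV(B) = 0.2 × 106000 + 0.4 × 96000 + 0.2 × 36000 + 0.2 × 117000 = 21200 + 38400 + 7200 + 23400 = 90200
Overall = 0.125 × 68199.84 + 0.875 × 90200 = 8524.98 + 78925 = 87449.98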